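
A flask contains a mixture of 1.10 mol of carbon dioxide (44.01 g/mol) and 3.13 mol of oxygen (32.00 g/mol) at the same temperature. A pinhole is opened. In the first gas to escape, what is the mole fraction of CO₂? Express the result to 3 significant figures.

0.231

Effusion rate of each component ∝ n_i/√M_i (partial pressure × 1/√M).
So x_CO₂ in the escaping gas = (n_CO₂/√M_CO₂) / Σ(n_i/√M_i)
= (1.10/√44.01) / (1.10/√44.01 + 3.13/√32.00) = 0.1658/(0.1658 + 0.5533) = 0.231.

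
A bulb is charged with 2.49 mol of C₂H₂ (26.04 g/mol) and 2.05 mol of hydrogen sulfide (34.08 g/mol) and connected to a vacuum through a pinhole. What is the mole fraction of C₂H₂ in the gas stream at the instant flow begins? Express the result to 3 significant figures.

Rate_i ∝ x_i/√M_i (Graham's law weighted by mole fraction), so the effusate composition follows n_i/√M_i.
x_C₂H₂(eff) = (n_C₂H₂/√M_C₂H₂) / (n_C₂H₂/√M_C₂H₂ + n_H₂S/√M_H₂S)
= (2.49/√26.04) / (2.49/√26.04 + 2.05/√34.08) = 0.4880/(0.4880 + 0.3512) = 0.582.

0.582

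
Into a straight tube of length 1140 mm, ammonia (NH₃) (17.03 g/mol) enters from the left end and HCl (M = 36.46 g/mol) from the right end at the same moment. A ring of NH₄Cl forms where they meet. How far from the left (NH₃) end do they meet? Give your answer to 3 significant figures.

677 mm

The fronts meet when d_NH₃ + d_HCl = L with d_NH₃/d_HCl = √(M_HCl/M_NH₃) (Graham's law). Here √(M_HCl/M_NH₃) = √(36.46/17.03) = 1.463.
With d_NH₃ + d_HCl = 1140 mm, d_HCl = 1140/(1 + 1.463) = 462.8 mm.
d_NH₃ = 1140 − 462.8 = 677 mm.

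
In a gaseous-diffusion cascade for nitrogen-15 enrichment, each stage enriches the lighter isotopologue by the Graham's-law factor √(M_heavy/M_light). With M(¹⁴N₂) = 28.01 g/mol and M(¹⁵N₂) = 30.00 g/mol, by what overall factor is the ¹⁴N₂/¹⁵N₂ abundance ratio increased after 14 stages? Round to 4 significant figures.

1.617

After 14 stages the ratio has grown by (√(30.00/28.01))^14 = (30.00/28.01)^(14/2).
= 1.07105^7 = 1.617.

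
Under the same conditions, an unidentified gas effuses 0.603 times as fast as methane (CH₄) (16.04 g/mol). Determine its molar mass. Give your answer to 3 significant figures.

44.1 g/mol

From Graham's law, rate_X/rate_CH₄ = √(M_CH₄/M_X).
0.603 = √(16.04/M_X)
M_X = 16.04 / 0.603² = 16.04 / 0.3636 = 44.1 g/mol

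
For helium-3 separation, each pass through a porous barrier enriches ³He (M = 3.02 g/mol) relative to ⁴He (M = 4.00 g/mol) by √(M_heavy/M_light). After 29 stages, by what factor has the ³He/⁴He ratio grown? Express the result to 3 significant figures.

After 29 stages the ratio has grown by (√(4.00/3.02))^29 = (4.00/3.02)^(29/2).
= 1.32450^(29/2) = 58.9.

58.9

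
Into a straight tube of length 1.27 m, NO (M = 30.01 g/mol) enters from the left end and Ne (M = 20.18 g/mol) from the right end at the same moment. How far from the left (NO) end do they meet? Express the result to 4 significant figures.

0.5722 m

In equal time, each gas travels a distance ∝ its rate ∝ 1/√M, so d_NO/d_Ne = √(M_Ne/M_NO) = √(20.18/30.01) = 0.8200.
With d_NO + d_Ne = 1.27 m, d_Ne = 1.27/(1 + 0.8200) = 0.6978 m.
d_NO = 1.27 − 0.6978 = 0.5722 m.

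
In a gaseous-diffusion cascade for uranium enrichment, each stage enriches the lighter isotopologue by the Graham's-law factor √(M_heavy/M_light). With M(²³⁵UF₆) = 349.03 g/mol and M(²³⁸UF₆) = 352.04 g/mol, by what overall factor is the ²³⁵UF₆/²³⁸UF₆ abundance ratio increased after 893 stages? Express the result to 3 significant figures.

46.3

The single-stage factor is √(M_heavy/M_light), so 893 stages give [√(352.04/349.03)]^893 = (352.04/349.03)^(893/2).
= 1.00862^(893/2) = 46.3.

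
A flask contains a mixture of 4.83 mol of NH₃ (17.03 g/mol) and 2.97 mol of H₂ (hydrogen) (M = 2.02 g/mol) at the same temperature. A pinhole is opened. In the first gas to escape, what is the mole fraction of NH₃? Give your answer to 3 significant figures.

Rate_i ∝ x_i/√M_i (Graham's law weighted by mole fraction), so the effusate composition follows n_i/√M_i.
x_NH₃(eff) = (n_NH₃/√M_NH₃) / (n_NH₃/√M_NH₃ + n_H₂/√M_H₂)
= (4.83/√17.03) / (4.83/√17.03 + 2.97/√2.02) = 1.170/(1.170 + 2.090) = 0.359.

0.359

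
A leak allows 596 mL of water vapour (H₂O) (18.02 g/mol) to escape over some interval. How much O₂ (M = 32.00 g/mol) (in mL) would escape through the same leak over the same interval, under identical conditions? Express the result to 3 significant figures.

Since effusion rate ∝ 1/√M, rate_O₂/rate_H₂O = √(M_H₂O/M_O₂) = √(18.02/32.00) = √0.5631 = 0.7504.
So the volume for O₂ is 596 × 0.7504 = 447 mL.

447 mL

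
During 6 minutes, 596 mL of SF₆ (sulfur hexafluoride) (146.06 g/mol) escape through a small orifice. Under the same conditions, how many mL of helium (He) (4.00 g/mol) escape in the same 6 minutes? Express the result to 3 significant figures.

3600 mL

From Graham's law, rate_He/rate_SF₆ = √(M_SF₆/M_He) = √(146.06/4.00) = √36.52 = 6.043.
So the volume for He is 596 × 6.043 = 3600 mL.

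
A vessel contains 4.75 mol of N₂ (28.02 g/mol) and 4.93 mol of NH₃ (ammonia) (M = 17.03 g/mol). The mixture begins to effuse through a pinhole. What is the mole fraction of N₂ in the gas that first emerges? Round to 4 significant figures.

0.4289

Effusion rate of each component ∝ n_i/√M_i (partial pressure × 1/√M).
x_N₂(eff) = (n_N₂/√M_N₂) / (n_N₂/√M_N₂ + n_NH₃/√M_NH₃)
= (4.75/√28.02) / (4.75/√28.02 + 4.93/√17.03) = 0.8973/(0.8973 + 1.195) = 0.4289.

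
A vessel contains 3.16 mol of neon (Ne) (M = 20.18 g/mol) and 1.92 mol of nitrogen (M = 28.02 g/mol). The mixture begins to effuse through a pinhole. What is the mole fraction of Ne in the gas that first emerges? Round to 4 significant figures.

Effusion rate of each component ∝ n_i/√M_i (partial pressure × 1/√M).
x_Ne(eff) = (n_Ne/√M_Ne) / (n_Ne/√M_Ne + n_N₂/√M_N₂)
= (3.16/√20.18) / (3.16/√20.18 + 1.92/√28.02) = 0.7034/(0.7034 + 0.3627) = 0.6598.

0.6598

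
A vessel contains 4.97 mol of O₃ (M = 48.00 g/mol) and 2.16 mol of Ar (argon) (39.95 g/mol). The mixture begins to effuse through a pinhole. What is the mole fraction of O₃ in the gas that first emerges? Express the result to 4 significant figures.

Effusion rate of each component ∝ n_i/√M_i (partial pressure × 1/√M).
So x_O₃ in the escaping gas = (n_O₃/√M_O₃) / Σ(n_i/√M_i)
= (4.97/√48.00) / (4.97/√48.00 + 2.16/√39.95) = 0.7174/(0.7174 + 0.3417) = 0.6773.

0.6773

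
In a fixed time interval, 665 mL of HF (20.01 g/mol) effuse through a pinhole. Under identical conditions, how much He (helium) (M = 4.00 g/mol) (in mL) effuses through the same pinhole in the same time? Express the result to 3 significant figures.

From Graham's law, rate_He/rate_HF = √(M_HF/M_He) = √(20.01/4.00) = √5.003 = 2.237.
So the volume for He is 665 × 2.237 = 1490 mL.

1490 mL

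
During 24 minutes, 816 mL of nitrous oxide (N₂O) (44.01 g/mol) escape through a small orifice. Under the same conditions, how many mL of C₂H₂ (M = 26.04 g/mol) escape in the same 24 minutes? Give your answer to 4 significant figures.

1061 mL

Using Graham's law: rate_C₂H₂/rate_N₂O = √(M_N₂O/M_C₂H₂) = √(44.01/26.04) = √1.690 = 1.300.
So the volume for C₂H₂ is 816 × 1.300 = 1061 mL.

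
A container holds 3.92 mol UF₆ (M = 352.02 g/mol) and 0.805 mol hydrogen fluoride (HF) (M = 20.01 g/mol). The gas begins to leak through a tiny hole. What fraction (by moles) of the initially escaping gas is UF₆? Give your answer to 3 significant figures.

0.537

Rate_i ∝ x_i/√M_i (Graham's law weighted by mole fraction), so the effusate composition follows n_i/√M_i.
x_UF₆(eff) = (n_UF₆/√M_UF₆) / (n_UF₆/√M_UF₆ + n_HF/√M_HF)
= (3.92/√352.02) / (3.92/√352.02 + 0.805/√20.01) = 0.2089/(0.2089 + 0.1800) = 0.537.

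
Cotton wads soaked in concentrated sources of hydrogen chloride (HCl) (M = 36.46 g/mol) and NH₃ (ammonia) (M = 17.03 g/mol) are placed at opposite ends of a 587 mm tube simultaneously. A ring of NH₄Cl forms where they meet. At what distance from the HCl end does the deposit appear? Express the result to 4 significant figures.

Distances travelled in equal time are proportional to diffusion rates, so d_HCl/d_NH₃ = √(M_NH₃/M_HCl) = √(17.03/36.46) = 0.6834.
With d_HCl + d_NH₃ = 587 mm, d_NH₃ = 587/(1 + 0.6834) = 348.7 mm.
d_HCl = 587 − 348.7 = 238.3 mm.

238.3 mm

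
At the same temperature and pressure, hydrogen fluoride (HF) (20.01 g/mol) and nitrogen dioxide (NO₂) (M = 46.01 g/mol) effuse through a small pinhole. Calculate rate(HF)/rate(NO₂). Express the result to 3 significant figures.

1.52

By Graham's law, rate_HF/rate_NO₂ = √(M_NO₂/M_HF) = √(46.01/20.01) = √2.299 = 1.52.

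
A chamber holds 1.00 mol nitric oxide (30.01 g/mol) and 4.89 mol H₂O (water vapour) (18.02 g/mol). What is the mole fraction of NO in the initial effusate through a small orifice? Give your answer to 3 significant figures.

Effusion rate of each component ∝ n_i/√M_i (partial pressure × 1/√M).
So x_NO in the escaping gas = (n_NO/√M_NO) / Σ(n_i/√M_i)
= (1.00/√30.01) / (1.00/√30.01 + 4.89/√18.02) = 0.1825/(0.1825 + 1.152) = 0.137.

0.137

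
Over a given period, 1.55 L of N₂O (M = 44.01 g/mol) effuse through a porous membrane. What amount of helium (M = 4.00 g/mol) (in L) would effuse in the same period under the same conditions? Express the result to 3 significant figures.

From Graham's law, rate_He/rate_N₂O = √(M_N₂O/M_He) = √(44.01/4.00) = √11.00 = 3.317.
So the volume for He is 1.55 × 3.317 = 5.14 L.

5.14 L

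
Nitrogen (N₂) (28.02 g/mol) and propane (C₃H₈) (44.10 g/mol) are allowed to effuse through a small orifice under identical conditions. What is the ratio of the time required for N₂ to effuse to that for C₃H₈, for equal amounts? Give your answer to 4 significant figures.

By Graham's law, t_N₂/t_C₃H₈ = √(M_N₂/M_C₃H₈) = √(28.02/44.10) = √0.6354 = 0.7971.

0.7971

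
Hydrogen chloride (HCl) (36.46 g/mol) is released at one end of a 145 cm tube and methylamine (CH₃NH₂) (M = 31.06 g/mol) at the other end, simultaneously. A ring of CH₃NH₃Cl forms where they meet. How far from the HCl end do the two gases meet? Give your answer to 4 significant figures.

Graham's law gives d_HCl/d_CH₃NH₂ = rate_HCl/rate_CH₃NH₂ = √(M_CH₃NH₂/M_HCl) = √(31.06/36.46) = 0.9230.
With d_HCl + d_CH₃NH₂ = 145 cm, d_CH₃NH₂ = 145/(1 + 0.9230) = 75.40 cm.
d_HCl = 145 − 75.40 = 69.60 cm.

69.60 cm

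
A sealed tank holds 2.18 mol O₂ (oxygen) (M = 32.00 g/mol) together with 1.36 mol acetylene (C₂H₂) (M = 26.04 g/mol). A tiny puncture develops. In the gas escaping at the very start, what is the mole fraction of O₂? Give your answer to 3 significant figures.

0.591

Rate_i ∝ x_i/√M_i (Graham's law weighted by mole fraction), so the effusate composition follows n_i/√M_i.
So x_O₂ in the escaping gas = (n_O₂/√M_O₂) / Σ(n_i/√M_i)
= (2.18/√32.00) / (2.18/√32.00 + 1.36/√26.04) = 0.3854/(0.3854 + 0.2665) = 0.591.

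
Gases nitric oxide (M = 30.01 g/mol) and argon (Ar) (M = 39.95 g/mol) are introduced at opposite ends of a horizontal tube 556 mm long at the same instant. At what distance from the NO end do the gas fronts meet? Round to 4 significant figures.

297.8 mm

Graham's law gives d_NO/d_Ar = rate_NO/rate_Ar = √(M_Ar/M_NO) = √(39.95/30.01) = 1.154.
With d_NO + d_Ar = 556 mm, d_Ar = 556/(1 + 1.154) = 258.2 mm.
d_NO = 556 − 258.2 = 297.8 mm.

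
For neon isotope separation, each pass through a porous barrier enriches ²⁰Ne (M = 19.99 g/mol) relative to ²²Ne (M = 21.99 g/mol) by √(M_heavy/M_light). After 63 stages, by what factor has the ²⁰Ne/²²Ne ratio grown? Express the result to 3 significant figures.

Each stage multiplies the ratio by α = √(21.99/19.99), so after 63 stages the overall factor is α^63 = (21.99/19.99)^(63/2).
= 1.10005^(63/2) = 20.2.

20.2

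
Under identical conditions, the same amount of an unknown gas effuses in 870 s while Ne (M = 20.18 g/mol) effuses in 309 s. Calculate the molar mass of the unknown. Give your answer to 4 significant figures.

Graham's law gives t_X/t_Ne = √(M_X/M_Ne).
870/309 = 2.816 = √(M_X/20.18)
M_X = 20.18 × 2.816² = 20.18 × 7.927 = 160.0 g/mol

160.0 g/mol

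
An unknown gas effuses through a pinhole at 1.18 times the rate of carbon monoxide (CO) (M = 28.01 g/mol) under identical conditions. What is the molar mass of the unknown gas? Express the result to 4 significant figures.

20.12 g/mol

Since effusion rate ∝ 1/√M, rate_X/rate_CO = √(M_CO/M_X).
1.18 = √(28.01/M_X)
M_X = 28.01 / 1.18² = 28.01 / 1.392 = 20.12 g/mol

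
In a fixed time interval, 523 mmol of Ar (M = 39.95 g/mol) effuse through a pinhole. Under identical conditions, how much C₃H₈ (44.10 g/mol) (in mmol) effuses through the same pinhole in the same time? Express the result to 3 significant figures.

Since effusion rate ∝ 1/√M, rate_C₃H₈/rate_Ar = √(M_Ar/M_C₃H₈) = √(39.95/44.10) = √0.9059 = 0.9518.
So the amount for C₃H₈ is 523 × 0.9518 = 498 mmol.

498 mmol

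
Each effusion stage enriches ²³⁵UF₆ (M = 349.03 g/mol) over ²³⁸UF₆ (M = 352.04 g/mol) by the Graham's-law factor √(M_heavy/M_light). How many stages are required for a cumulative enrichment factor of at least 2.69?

With α = √(352.04/349.03) per stage, ln α = ½ ln(1.00862) = 0.004293.
Need α^N ≥ 2.69 ⇒ N ≥ ln(2.69) / ln α = 0.9895 / 0.004293 = 230.48.
So at least 231 stages are needed.

231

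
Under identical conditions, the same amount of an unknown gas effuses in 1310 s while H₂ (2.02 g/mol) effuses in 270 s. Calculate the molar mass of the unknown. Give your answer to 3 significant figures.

47.6 g/mol

Since effusion rate ∝ 1/√M, t_X/t_H₂ = √(M_X/M_H₂).
1310/270 = 4.852 = √(M_X/2.02)
M_X = 2.02 × 4.852² = 2.02 × 23.54 = 47.6 g/mol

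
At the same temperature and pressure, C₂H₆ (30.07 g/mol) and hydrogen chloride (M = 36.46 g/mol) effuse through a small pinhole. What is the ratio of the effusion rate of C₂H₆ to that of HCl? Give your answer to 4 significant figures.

1.101

From Graham's law, rate_C₂H₆/rate_HCl = √(M_HCl/M_C₂H₆) = √(36.46/30.07) = √1.213 = 1.101.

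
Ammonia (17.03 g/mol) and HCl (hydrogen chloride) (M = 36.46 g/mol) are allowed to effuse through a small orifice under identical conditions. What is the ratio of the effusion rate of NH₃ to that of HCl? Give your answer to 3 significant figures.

Graham's law gives rate_NH₃/rate_HCl = √(M_HCl/M_NH₃) = √(36.46/17.03) = √2.141 = 1.46.

1.46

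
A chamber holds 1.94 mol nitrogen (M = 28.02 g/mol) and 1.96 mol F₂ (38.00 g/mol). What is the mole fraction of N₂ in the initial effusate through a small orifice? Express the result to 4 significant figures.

Effusion rate of each component ∝ n_i/√M_i (partial pressure × 1/√M).
x_N₂(eff) = (n_N₂/√M_N₂) / (n_N₂/√M_N₂ + n_F₂/√M_F₂)
= (1.94/√28.02) / (1.94/√28.02 + 1.96/√38.00) = 0.3665/(0.3665 + 0.3180) = 0.5355.

0.5355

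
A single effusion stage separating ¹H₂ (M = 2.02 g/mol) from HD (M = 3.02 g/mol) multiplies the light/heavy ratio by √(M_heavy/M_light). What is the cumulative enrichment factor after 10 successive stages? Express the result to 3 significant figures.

7.47

Overall factor = α^10 with α = √(3.02/2.02), i.e. (3.02/2.02)^(10/2).
= 1.49505^5 = 7.47.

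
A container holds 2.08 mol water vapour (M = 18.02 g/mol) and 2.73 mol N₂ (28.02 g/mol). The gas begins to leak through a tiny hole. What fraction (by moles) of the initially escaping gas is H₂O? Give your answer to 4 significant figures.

The effusion rate of species i is ∝ p_i/√M_i ∝ n_i/√M_i.
So x_H₂O in the escaping gas = (n_H₂O/√M_H₂O) / Σ(n_i/√M_i)
= (2.08/√18.02) / (2.08/√18.02 + 2.73/√28.02) = 0.4900/(0.4900 + 0.5157) = 0.4872.

0.4872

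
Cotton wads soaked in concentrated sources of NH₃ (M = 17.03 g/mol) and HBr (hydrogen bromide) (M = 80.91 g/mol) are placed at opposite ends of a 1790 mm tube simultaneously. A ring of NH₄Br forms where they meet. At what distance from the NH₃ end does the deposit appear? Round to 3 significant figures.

1230 mm

Graham's law gives d_NH₃/d_HBr = rate_NH₃/rate_HBr = √(M_HBr/M_NH₃) = √(80.91/17.03) = 2.180.
With d_NH₃ + d_HBr = 1790 mm, d_HBr = 1790/(1 + 2.180) = 562.9 mm.
d_NH₃ = 1790 − 562.9 = 1230 mm.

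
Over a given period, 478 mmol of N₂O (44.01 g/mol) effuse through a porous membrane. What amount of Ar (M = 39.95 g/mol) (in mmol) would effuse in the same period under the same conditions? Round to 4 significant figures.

501.7 mmol

Since effusion rate ∝ 1/√M, rate_Ar/rate_N₂O = √(M_N₂O/M_Ar) = √(44.01/39.95) = √1.102 = 1.050.
So the amount for Ar is 478 × 1.050 = 501.7 mmol.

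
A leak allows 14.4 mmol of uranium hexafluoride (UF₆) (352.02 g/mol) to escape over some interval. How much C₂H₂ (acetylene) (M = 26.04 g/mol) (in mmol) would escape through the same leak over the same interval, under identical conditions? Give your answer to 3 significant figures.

By Graham's law, rate_C₂H₂/rate_UF₆ = √(M_UF₆/M_C₂H₂) = √(352.02/26.04) = √13.52 = 3.677.
So the amount for C₂H₂ is 14.4 × 3.677 = 52.9 mmol.

52.9 mmol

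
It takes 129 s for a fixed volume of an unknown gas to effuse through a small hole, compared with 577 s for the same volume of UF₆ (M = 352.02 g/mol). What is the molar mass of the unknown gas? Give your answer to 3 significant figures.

17.6 g/mol

Using Graham's law: t_X/t_UF₆ = √(M_X/M_UF₆).
129/577 = 0.2236 = √(M_X/352.02)
M_X = 352.02 × 0.2236² = 352.02 × 0.04998 = 17.6 g/mol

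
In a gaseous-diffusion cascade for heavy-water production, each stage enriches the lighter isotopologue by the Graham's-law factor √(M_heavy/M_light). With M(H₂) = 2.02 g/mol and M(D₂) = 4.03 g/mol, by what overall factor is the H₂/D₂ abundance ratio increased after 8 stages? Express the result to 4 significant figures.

Each stage multiplies the ratio by α = √(4.03/2.02), so after 8 stages the overall factor is α^8 = (4.03/2.02)^(8/2).
= 1.99505^4 = 15.84.

15.84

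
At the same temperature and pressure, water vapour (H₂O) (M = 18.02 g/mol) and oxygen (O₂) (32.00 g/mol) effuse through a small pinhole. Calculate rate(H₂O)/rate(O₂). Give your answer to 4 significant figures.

1.333

From Graham's law, rate_H₂O/rate_O₂ = √(M_O₂/M_H₂O) = √(32.00/18.02) = √1.776 = 1.333.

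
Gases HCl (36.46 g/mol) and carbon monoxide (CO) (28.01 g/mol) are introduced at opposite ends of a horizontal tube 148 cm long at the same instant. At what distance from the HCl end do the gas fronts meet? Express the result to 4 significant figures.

69.13 cm

Distances travelled in equal time are proportional to diffusion rates, so d_HCl/d_CO = √(M_CO/M_HCl) = √(28.01/36.46) = 0.8765.
With d_HCl + d_CO = 148 cm, d_CO = 148/(1 + 0.8765) = 78.87 cm.
d_HCl = 148 − 78.87 = 69.13 cm.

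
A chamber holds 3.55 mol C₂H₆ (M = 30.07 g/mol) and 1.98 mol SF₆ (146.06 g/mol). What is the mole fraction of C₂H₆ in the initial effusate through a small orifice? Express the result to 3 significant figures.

Rate_i ∝ x_i/√M_i (Graham's law weighted by mole fraction), so the effusate composition follows n_i/√M_i.
Mole fraction of C₂H₆ in the effusate = (n_C₂H₆/√M_C₂H₆) / (n_C₂H₆/√M_C₂H₆ + n_SF₆/√M_SF₆)
= (3.55/√30.07) / (3.55/√30.07 + 1.98/√146.06) = 0.6474/(0.6474 + 0.1638) = 0.798.

0.798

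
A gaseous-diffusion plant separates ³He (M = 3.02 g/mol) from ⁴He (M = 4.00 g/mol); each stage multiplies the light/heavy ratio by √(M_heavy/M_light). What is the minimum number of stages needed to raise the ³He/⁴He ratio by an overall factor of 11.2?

18

With α = √(4.00/3.02) per stage, ln α = ½ ln(1.32450) = 0.1405.
Need α^N ≥ 11.2 ⇒ N ≥ ln(11.2) / ln α = 2.416 / 0.1405 = 17.19.
So at least 18 stages are needed.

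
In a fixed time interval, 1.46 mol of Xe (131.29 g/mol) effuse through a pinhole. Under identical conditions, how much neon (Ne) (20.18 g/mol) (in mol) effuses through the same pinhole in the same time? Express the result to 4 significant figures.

Since effusion rate ∝ 1/√M, rate_Ne/rate_Xe = √(M_Xe/M_Ne) = √(131.29/20.18) = √6.506 = 2.551.
So the amount for Ne is 1.46 × 2.551 = 3.724 mol.

3.724 mol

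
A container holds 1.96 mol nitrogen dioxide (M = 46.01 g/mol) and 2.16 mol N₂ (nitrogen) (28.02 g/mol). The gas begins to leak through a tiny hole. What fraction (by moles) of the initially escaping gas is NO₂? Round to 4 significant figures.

Rate_i ∝ x_i/√M_i (Graham's law weighted by mole fraction), so the effusate composition follows n_i/√M_i.
Mole fraction of NO₂ in the effusate = (n_NO₂/√M_NO₂) / (n_NO₂/√M_NO₂ + n_N₂/√M_N₂)
= (1.96/√46.01) / (1.96/√46.01 + 2.16/√28.02) = 0.2890/(0.2890 + 0.4081) = 0.4146.

0.4146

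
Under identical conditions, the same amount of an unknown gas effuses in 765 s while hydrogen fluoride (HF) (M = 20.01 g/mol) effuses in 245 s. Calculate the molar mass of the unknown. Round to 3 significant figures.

195 g/mol

Using Graham's law: t_X/t_HF = √(M_X/M_HF).
765/245 = 3.122 = √(M_X/20.01)
M_X = 20.01 × 3.122² = 20.01 × 9.750 = 195 g/mol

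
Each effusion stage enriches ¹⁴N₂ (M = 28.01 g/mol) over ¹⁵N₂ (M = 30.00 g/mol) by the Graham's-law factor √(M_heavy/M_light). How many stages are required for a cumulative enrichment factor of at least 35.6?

105

With α = √(30.00/28.01) per stage, ln α = ½ ln(1.07105) = 0.03432.
Need α^N ≥ 35.6 ⇒ N ≥ ln(35.6) / ln α = 3.572 / 0.03432 = 104.10.
Minimum whole number of stages: N = 105.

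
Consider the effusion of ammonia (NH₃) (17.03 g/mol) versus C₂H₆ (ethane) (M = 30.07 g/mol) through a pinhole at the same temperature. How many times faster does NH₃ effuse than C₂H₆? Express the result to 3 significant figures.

1.33

Graham's law gives rate_NH₃/rate_C₂H₆ = √(M_C₂H₆/M_NH₃) = √(30.07/17.03) = √1.766 = 1.33.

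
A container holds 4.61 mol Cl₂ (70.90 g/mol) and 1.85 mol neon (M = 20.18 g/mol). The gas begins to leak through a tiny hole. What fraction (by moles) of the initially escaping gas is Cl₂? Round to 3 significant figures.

Rate_i ∝ x_i/√M_i (Graham's law weighted by mole fraction), so the effusate composition follows n_i/√M_i.
Mole fraction of Cl₂ in the effusate = (n_Cl₂/√M_Cl₂) / (n_Cl₂/√M_Cl₂ + n_Ne/√M_Ne)
= (4.61/√70.90) / (4.61/√70.90 + 1.85/√20.18) = 0.5475/(0.5475 + 0.4118) = 0.571.

0.571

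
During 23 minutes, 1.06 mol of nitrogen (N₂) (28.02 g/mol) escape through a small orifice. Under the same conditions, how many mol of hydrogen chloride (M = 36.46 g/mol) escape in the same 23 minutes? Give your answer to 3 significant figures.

Since effusion rate ∝ 1/√M, rate_HCl/rate_N₂ = √(M_N₂/M_HCl) = √(28.02/36.46) = √0.7685 = 0.8766.
So the amount for HCl is 1.06 × 0.8766 = 0.929 mol.

0.929 mol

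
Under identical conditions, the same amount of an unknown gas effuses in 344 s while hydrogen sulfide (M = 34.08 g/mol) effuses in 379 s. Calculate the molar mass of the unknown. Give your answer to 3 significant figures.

28.1 g/mol

From Graham's law, t_X/t_H₂S = √(M_X/M_H₂S).
344/379 = 0.9077 = √(M_X/34.08)
M_X = 34.08 × 0.9077² = 34.08 × 0.8238 = 28.1 g/mol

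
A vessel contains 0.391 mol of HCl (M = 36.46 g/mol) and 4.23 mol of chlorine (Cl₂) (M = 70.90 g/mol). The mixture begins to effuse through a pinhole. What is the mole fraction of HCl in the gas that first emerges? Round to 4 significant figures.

Effusion rate of each component ∝ n_i/√M_i (partial pressure × 1/√M).
So x_HCl in the escaping gas = (n_HCl/√M_HCl) / Σ(n_i/√M_i)
= (0.391/√36.46) / (0.391/√36.46 + 4.23/√70.90) = 0.06475/(0.06475 + 0.5024) = 0.1142.

0.1142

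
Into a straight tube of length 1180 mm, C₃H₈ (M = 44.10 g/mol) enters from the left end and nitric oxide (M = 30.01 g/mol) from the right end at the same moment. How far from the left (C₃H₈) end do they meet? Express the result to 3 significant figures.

533 mm

Graham's law gives d_C₃H₈/d_NO = rate_C₃H₈/rate_NO = √(M_NO/M_C₃H₈) = √(30.01/44.10) = 0.8249.
With d_C₃H₈ + d_NO = 1180 mm, d_NO = 1180/(1 + 0.8249) = 646.6 mm.
d_C₃H₈ = 1180 − 646.6 = 533 mm.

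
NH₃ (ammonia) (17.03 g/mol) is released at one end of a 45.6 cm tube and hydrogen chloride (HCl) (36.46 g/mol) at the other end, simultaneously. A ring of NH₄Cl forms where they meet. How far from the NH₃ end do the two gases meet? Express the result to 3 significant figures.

27.1 cm

The fronts meet when d_NH₃ + d_HCl = L with d_NH₃/d_HCl = √(M_HCl/M_NH₃) (Graham's law). Here √(M_HCl/M_NH₃) = √(36.46/17.03) = 1.463.
With d_NH₃ + d_HCl = 45.6 cm, d_HCl = 45.6/(1 + 1.463) = 18.51 cm.
d_NH₃ = 45.6 − 18.51 = 27.1 cm.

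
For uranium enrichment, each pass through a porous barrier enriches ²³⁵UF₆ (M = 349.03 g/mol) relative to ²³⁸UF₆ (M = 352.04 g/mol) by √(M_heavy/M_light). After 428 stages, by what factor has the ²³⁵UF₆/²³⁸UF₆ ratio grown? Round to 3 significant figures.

After 428 stages the ratio has grown by (√(352.04/349.03))^428 = (352.04/349.03)^(428/2).
= 1.00862^214 = 6.28.

6.28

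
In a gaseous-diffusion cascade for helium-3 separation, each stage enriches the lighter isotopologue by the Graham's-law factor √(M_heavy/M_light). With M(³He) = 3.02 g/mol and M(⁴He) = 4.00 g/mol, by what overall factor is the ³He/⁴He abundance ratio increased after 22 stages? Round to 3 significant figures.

After 22 stages the ratio has grown by (√(4.00/3.02))^22 = (4.00/3.02)^(22/2).
= 1.32450^11 = 22.0.

22.0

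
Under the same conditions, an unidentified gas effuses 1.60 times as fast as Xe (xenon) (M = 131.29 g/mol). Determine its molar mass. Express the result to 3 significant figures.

Since effusion rate ∝ 1/√M, rate_X/rate_Xe = √(M_Xe/M_X).
1.60 = √(131.29/M_X)
M_X = 131.29 / 1.60² = 131.29 / 2.560 = 51.3 g/mol

51.3 g/mol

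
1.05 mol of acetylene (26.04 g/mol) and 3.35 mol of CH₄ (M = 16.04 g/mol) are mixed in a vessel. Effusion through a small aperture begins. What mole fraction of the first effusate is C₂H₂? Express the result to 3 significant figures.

0.197

Effusion rate of each component ∝ n_i/√M_i (partial pressure × 1/√M).
Mole fraction of C₂H₂ in the effusate = (n_C₂H₂/√M_C₂H₂) / (n_C₂H₂/√M_C₂H₂ + n_CH₄/√M_CH₄)
= (1.05/√26.04) / (1.05/√26.04 + 3.35/√16.04) = 0.2058/(0.2058 + 0.8365) = 0.197.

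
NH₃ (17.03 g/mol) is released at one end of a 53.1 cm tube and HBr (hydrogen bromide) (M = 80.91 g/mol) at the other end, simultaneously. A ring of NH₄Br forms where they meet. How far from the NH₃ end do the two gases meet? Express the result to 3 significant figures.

36.4 cm

Distances travelled in equal time are proportional to diffusion rates, so d_NH₃/d_HBr = √(M_HBr/M_NH₃) = √(80.91/17.03) = 2.180.
With d_NH₃ + d_HBr = 53.1 cm, d_HBr = 53.1/(1 + 2.180) = 16.70 cm.
d_NH₃ = 53.1 − 16.70 = 36.4 cm.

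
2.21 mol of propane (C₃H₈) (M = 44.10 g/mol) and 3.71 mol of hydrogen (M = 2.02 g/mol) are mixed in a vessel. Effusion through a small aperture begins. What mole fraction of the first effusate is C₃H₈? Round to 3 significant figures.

Each component's effusion rate ∝ (its partial pressure)·(1/√M) ∝ n_i/√M_i.
Mole fraction of C₃H₈ in the effusate = (n_C₃H₈/√M_C₃H₈) / (n_C₃H₈/√M_C₃H₈ + n_H₂/√M_H₂)
= (2.21/√44.10) / (2.21/√44.10 + 3.71/√2.02) = 0.3328/(0.3328 + 2.610) = 0.113.

0.113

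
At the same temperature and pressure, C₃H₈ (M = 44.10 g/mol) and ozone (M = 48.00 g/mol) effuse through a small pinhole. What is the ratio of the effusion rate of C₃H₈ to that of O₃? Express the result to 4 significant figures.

Since effusion rate ∝ 1/√M, rate_C₃H₈/rate_O₃ = √(M_O₃/M_C₃H₈) = √(48.00/44.10) = √1.088 = 1.043.

1.043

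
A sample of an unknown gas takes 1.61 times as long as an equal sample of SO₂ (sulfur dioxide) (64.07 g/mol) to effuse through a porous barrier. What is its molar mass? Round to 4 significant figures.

By Graham's law, t_X/t_SO₂ = √(M_X/M_SO₂).
1.61 = √(M_X/64.07)
M_X = 64.07 × 1.61² = 64.07 × 2.592 = 166.1 g/mol

166.1 g/mol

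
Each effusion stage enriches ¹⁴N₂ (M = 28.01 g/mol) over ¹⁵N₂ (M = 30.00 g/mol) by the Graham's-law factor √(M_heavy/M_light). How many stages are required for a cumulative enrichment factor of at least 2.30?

25

Per stage α = (30.00/28.01)^(1/2) = 1.07105^0.5, giving ln α = 0.03432.
Need α^N ≥ 2.30 ⇒ N ≥ ln(2.30) / ln α = 0.8329 / 0.03432 = 24.27.
Minimum whole number of stages: N = 25.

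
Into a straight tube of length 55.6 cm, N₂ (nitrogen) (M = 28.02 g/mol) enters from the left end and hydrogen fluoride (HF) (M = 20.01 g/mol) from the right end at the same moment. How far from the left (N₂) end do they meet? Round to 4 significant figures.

Distances travelled in equal time are proportional to diffusion rates, so d_N₂/d_HF = √(M_HF/M_N₂) = √(20.01/28.02) = 0.8451.
With d_N₂ + d_HF = 55.6 cm, d_HF = 55.6/(1 + 0.8451) = 30.13 cm.
d_N₂ = 55.6 − 30.13 = 25.47 cm.

25.47 cm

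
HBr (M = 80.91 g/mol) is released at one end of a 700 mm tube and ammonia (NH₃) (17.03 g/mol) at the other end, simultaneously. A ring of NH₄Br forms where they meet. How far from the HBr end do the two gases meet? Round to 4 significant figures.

220.1 mm

Distances travelled in equal time are proportional to diffusion rates, so d_HBr/d_NH₃ = √(M_NH₃/M_HBr) = √(17.03/80.91) = 0.4588.
With d_HBr + d_NH₃ = 700 mm, d_NH₃ = 700/(1 + 0.4588) = 479.9 mm.
d_HBr = 700 − 479.9 = 220.1 mm.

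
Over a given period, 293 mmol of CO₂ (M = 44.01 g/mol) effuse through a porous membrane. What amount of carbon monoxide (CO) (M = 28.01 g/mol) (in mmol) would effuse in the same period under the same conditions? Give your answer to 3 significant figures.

By Graham's law, rate_CO/rate_CO₂ = √(M_CO₂/M_CO) = √(44.01/28.01) = √1.571 = 1.253.
So the amount for CO is 293 × 1.253 = 367 mmol.

367 mmol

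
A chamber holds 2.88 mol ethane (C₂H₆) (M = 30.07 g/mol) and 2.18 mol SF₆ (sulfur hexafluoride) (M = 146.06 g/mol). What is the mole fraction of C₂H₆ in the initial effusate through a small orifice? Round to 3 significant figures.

The effusion rate of species i is ∝ p_i/√M_i ∝ n_i/√M_i.
So x_C₂H₆ in the escaping gas = (n_C₂H₆/√M_C₂H₆) / Σ(n_i/√M_i)
= (2.88/√30.07) / (2.88/√30.07 + 2.18/√146.06) = 0.5252/(0.5252 + 0.1804) = 0.744.

0.744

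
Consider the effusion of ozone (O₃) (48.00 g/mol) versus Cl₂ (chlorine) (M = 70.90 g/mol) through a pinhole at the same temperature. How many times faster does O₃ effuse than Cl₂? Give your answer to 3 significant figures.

1.22

By Graham's law, rate_O₃/rate_Cl₂ = √(M_Cl₂/M_O₃) = √(70.90/48.00) = √1.477 = 1.22.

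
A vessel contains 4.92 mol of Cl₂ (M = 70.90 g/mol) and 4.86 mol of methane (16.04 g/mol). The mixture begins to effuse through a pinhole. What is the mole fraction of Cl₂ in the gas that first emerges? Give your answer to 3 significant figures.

Each component's effusion rate ∝ (its partial pressure)·(1/√M) ∝ n_i/√M_i.
Mole fraction of Cl₂ in the effusate = (n_Cl₂/√M_Cl₂) / (n_Cl₂/√M_Cl₂ + n_CH₄/√M_CH₄)
= (4.92/√70.90) / (4.92/√70.90 + 4.86/√16.04) = 0.5843/(0.5843 + 1.213) = 0.325.

0.325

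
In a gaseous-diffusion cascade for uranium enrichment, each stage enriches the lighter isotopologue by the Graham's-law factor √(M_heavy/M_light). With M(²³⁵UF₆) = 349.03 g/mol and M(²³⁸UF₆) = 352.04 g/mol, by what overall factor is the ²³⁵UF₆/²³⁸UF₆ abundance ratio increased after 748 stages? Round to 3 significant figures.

After 748 stages the ratio has grown by (√(352.04/349.03))^748 = (352.04/349.03)^(748/2).
= 1.00862^374 = 24.8.

24.8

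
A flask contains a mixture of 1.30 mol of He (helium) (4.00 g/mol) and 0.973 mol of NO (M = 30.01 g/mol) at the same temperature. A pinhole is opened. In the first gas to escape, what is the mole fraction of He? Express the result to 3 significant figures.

The effusion rate of species i is ∝ p_i/√M_i ∝ n_i/√M_i.
Mole fraction of He in the effusate = (n_He/√M_He) / (n_He/√M_He + n_NO/√M_NO)
= (1.30/√4.00) / (1.30/√4.00 + 0.973/√30.01) = 0.6500/(0.6500 + 0.1776) = 0.785.

0.785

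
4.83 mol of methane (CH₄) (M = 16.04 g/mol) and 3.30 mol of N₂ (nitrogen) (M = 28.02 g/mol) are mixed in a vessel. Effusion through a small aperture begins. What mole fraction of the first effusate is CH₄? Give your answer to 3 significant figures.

The effusion rate of species i is ∝ p_i/√M_i ∝ n_i/√M_i.
Mole fraction of CH₄ in the effusate = (n_CH₄/√M_CH₄) / (n_CH₄/√M_CH₄ + n_N₂/√M_N₂)
= (4.83/√16.04) / (4.83/√16.04 + 3.30/√28.02) = 1.206/(1.206 + 0.6234) = 0.659.

0.659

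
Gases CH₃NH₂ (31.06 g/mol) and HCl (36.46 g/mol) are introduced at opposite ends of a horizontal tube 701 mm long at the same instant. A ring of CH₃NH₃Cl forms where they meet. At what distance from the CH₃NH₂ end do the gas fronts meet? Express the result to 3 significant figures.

365 mm

In equal time, each gas travels a distance ∝ its rate ∝ 1/√M, so d_CH₃NH₂/d_HCl = √(M_HCl/M_CH₃NH₂) = √(36.46/31.06) = 1.083.
With d_CH₃NH₂ + d_HCl = 701 mm, d_HCl = 701/(1 + 1.083) = 336.5 mm.
d_CH₃NH₂ = 701 − 336.5 = 365 mm.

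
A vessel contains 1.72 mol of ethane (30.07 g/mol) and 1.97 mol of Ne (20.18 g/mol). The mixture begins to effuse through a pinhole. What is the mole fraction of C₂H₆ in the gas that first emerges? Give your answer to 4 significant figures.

0.4170

Effusion rate of each component ∝ n_i/√M_i (partial pressure × 1/√M).
x_C₂H₆(eff) = (n_C₂H₆/√M_C₂H₆) / (n_C₂H₆/√M_C₂H₆ + n_Ne/√M_Ne)
= (1.72/√30.07) / (1.72/√30.07 + 1.97/√20.18) = 0.3137/(0.3137 + 0.4385) = 0.4170.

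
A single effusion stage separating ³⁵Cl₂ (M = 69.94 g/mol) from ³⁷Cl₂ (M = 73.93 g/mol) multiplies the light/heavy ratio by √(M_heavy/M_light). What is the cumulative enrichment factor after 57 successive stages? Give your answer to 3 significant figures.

The single-stage factor is √(M_heavy/M_light), so 57 stages give [√(73.93/69.94)]^57 = (73.93/69.94)^(57/2).
= 1.05705^(57/2) = 4.86.

4.86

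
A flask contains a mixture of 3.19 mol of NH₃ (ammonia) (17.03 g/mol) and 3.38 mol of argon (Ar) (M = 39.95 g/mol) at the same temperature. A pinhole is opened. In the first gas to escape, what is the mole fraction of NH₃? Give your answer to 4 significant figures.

0.5911

Each component's effusion rate ∝ (its partial pressure)·(1/√M) ∝ n_i/√M_i.
Mole fraction of NH₃ in the effusate = (n_NH₃/√M_NH₃) / (n_NH₃/√M_NH₃ + n_Ar/√M_Ar)
= (3.19/√17.03) / (3.19/√17.03 + 3.38/√39.95) = 0.7730/(0.7730 + 0.5348) = 0.5911.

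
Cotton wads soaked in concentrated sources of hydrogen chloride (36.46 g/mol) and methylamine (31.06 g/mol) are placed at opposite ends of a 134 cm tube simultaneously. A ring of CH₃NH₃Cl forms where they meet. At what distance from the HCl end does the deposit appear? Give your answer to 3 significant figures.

Graham's law gives d_HCl/d_CH₃NH₂ = rate_HCl/rate_CH₃NH₂ = √(M_CH₃NH₂/M_HCl) = √(31.06/36.46) = 0.9230.
With d_HCl + d_CH₃NH₂ = 134 cm, d_CH₃NH₂ = 134/(1 + 0.9230) = 69.68 cm.
d_HCl = 134 − 69.68 = 64.3 cm.

64.3 cm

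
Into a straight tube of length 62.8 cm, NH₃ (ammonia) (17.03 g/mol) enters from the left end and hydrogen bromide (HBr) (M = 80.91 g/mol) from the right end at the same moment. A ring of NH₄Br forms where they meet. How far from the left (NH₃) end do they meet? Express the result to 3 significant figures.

43.0 cm

Graham's law gives d_NH₃/d_HBr = rate_NH₃/rate_HBr = √(M_HBr/M_NH₃) = √(80.91/17.03) = 2.180.
With d_NH₃ + d_HBr = 62.8 cm, d_HBr = 62.8/(1 + 2.180) = 19.75 cm.
d_NH₃ = 62.8 − 19.75 = 43.0 cm.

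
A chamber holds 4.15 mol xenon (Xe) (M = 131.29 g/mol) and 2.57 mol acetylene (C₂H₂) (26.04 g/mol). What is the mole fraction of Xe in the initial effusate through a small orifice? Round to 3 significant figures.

Rate_i ∝ x_i/√M_i (Graham's law weighted by mole fraction), so the effusate composition follows n_i/√M_i.
So x_Xe in the escaping gas = (n_Xe/√M_Xe) / Σ(n_i/√M_i)
= (4.15/√131.29) / (4.15/√131.29 + 2.57/√26.04) = 0.3622/(0.3622 + 0.5036) = 0.418.

0.418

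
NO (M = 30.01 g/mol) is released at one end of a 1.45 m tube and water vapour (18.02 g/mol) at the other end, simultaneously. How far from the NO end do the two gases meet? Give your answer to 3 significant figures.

Graham's law gives d_NO/d_H₂O = rate_NO/rate_H₂O = √(M_H₂O/M_NO) = √(18.02/30.01) = 0.7749.
With d_NO + d_H₂O = 1.45 m, d_H₂O = 1.45/(1 + 0.7749) = 0.8169 m.
d_NO = 1.45 − 0.8169 = 0.633 m.

0.633 m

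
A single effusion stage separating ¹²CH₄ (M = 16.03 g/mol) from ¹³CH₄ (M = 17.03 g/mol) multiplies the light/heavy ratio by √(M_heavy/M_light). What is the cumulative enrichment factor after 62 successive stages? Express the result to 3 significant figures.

The single-stage factor is √(M_heavy/M_light), so 62 stages give [√(17.03/16.03)]^62 = (17.03/16.03)^(62/2).
= 1.06238^31 = 6.53.

6.53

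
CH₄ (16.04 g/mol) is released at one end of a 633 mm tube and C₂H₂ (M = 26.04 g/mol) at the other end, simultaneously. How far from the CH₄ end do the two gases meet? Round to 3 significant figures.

The fronts meet when d_CH₄ + d_C₂H₂ = L with d_CH₄/d_C₂H₂ = √(M_C₂H₂/M_CH₄) (Graham's law). Here √(M_C₂H₂/M_CH₄) = √(26.04/16.04) = 1.274.
With d_CH₄ + d_C₂H₂ = 633 mm, d_C₂H₂ = 633/(1 + 1.274) = 278.3 mm.
d_CH₄ = 633 − 278.3 = 355 mm.

355 mm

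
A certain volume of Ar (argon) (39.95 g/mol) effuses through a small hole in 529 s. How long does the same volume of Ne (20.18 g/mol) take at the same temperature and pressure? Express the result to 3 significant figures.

376 s

Graham's law gives t_Ne/t_Ar = √(M_Ne/M_Ar) = √(20.18/39.95) = √0.5051 = 0.7107.
So the time for Ne is 529 × 0.7107 = 376 s.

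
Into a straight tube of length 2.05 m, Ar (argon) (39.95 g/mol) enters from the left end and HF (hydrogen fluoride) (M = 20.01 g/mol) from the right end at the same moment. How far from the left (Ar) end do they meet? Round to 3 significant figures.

0.850 m

Graham's law gives d_Ar/d_HF = rate_Ar/rate_HF = √(M_HF/M_Ar) = √(20.01/39.95) = 0.7077.
With d_Ar + d_HF = 2.05 m, d_HF = 2.05/(1 + 0.7077) = 1.200 m.
d_Ar = 2.05 − 1.200 = 0.850 m.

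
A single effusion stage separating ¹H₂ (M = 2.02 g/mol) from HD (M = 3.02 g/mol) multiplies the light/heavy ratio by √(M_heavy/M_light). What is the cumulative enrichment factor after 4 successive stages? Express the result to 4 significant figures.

Overall factor = α^4 with α = √(3.02/2.02), i.e. (3.02/2.02)^(4/2).
= 1.49505^2 = 2.235.

2.235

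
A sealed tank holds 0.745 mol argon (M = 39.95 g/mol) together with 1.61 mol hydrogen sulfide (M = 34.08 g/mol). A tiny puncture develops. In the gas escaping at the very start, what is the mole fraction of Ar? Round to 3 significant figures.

Rate_i ∝ x_i/√M_i (Graham's law weighted by mole fraction), so the effusate composition follows n_i/√M_i.
x_Ar(eff) = (n_Ar/√M_Ar) / (n_Ar/√M_Ar + n_H₂S/√M_H₂S)
= (0.745/√39.95) / (0.745/√39.95 + 1.61/√34.08) = 0.1179/(0.1179 + 0.2758) = 0.299.

0.299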